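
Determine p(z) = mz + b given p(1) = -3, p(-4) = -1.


p(z) = mz + b. Using p(1)=-3, p(-4)=-1:
m = (-3 + 1)/(1 + 4) = -2/5 = -2/5
b = -3 - m*(1) = -3 + 2/5 = -13/5
p(z) = -(2/5)z - (13/5)


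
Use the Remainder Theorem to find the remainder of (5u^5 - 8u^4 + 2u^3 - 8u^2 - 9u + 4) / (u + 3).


By the Remainder Theorem, the remainder equals p(-3):
  5*(-3)^5 = -1215
  -8*(-3)^4 = -648
  2*(-3)^3 = -54
  -8*(-3)^2 = -72
  -9*(-3)^1 = 27
  constant: 4
Sum: -1215 - 648 - 54 - 72 + 27 + 4 = -1958


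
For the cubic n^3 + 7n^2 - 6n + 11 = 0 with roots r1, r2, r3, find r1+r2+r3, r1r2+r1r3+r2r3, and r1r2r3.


Monic cubic n^3+bn^2+cn+d=0: sum=-b, pairwise sum=c, product=-d.
b=7, c=-6, d=11
r1+r2+r3 = -7
r1r2+r1r3+r2r3 = -6
r1r2r3 = -11


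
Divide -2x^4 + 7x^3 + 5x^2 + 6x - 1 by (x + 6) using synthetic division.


Synthetic division with c = -6. Coefficients: -2, 7, 5, 6, -1
Bring down -2.
  -2 * -6 = 12; 12 + 7 = 19
  19 * -6 = -114; -114 + 5 = -109
  -109 * -6 = 654; 654 + 6 = 660
  660 * -6 = -3960; -3960 - 1 = -3961
Quotient: -2x^3 + 19x^2 - 109x + 660, Remainder: -3961


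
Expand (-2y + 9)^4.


Expand (-2y + 9)^4 by repeated multiplication:
  (-2y + 9)^2 = 4y^2 - 36y + 81
  (-2y + 9)^3 = -8y^3 + 108y^2 - 486y + 729
= 16y^4 - 288y^3 + 1944y^2 - 5832y + 6561


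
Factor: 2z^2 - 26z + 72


Roots satisfy r1 + r2 = -b/a = 13 and r1*r2 = c/a = 36.
So r1 = 4, r2 = 9.
2z^2 - 26z + 72 = 2(z - r1)(z - r2) = 2(z - 4)(z - 9)


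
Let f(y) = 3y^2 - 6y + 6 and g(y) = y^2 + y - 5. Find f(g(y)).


Substitute g(y) into f:
f(g(y)) = 3*(y^2 + y - 5)^2 + (-6)*(y^2 + y - 5) + 6
(y^2 + y - 5)^2 = y^4 + 2y^3 - 9y^2 - 10y + 25
Expand and combine: 3y^4 + 6y^3 - 33y^2 - 36y + 111


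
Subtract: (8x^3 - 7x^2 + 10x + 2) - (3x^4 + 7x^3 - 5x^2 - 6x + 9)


Distribute the minus sign:
  (8x^3 - 7x^2 + 10x + 2)
- (3x^4 + 7x^3 - 5x^2 - 6x + 9)
Negate second polynomial: -3x^4 - 7x^3 + 5x^2 + 6x - 9
Add: -3x^4 + x^3 - 2x^2 + 16x - 7


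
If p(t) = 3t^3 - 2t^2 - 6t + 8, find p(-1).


Using direct substitution:
  3 * (-1)^3 = -3
  -2 * (-1)^2 = -2
  -6 * (-1)^1 = 6
  constant: 8
Sum = -3 - 2 + 6 + 8 = 9


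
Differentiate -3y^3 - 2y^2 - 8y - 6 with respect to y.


Apply the power rule term by term:
  d/dy(-3y^3) = -9y^2
  d/dy(-2y^2) = -4y
  d/dy(-8y) = -8
  d/dy(-6) = 0
p'(y) = -9y^2 - 4y - 8


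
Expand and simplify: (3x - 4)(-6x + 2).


Distribute each term of the first polynomial:
  (3x)(-6x + 2) = -18x^2 + 6x
  (-4)(-6x + 2) = 24x - 8
Sum: -18x^2 + 30x - 8


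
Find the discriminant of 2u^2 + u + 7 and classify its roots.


D = b^2 - 4ac = (1)^2 - 4(2)(7) = 1 - 56 = -55
Since D < 0: two complex conjugate roots (no real roots)


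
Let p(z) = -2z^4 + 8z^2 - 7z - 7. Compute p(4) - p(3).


p(4) = -419
p(3) = -118
p(4) - p(3) = -419 + 118 = -301


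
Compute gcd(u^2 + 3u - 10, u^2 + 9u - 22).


Factor each:
  u^2 + 3u - 10 = (u - 2)(u + 5)
  u^2 + 9u - 22 = (u - 2)(u + 11)
Common monic factor: u - 2


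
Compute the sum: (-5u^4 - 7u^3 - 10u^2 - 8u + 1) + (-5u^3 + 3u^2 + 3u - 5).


Align terms by degree and add:
  -5u^4 - 7u^3 - 10u^2 - 8u + 1
  -5u^3 + 3u^2 + 3u - 5
= -5u^4 - 12u^3 - 7u^2 - 5u - 4


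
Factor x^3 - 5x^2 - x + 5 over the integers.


Try integer roots (divisors of 5). x=-1: p(-1)=0.
Divide out (x + 1): quotient is x^2 - 6x + 5.
Factor the quadratic: (x - 1)(x - 5)
Result: (x + 1)(x - 1)(x - 5)


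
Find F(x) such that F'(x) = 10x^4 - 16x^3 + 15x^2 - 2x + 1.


Reverse power rule on each term:
  ∫ 10x^4 dx = 2x^5
  ∫ -16x^3 dx = -4x^4
  ∫ 15x^2 dx = 5x^3
  ∫ -2x dx = -x^2
  ∫ 1 dx = x
F(x) = 2x^5 - 4x^4 + 5x^3 - x^2 + x + C


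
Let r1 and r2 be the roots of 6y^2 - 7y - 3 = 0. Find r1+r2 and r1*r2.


For ay^2+by+c=0: sum = -b/a, product = c/a.
a=6, b=-7, c=-3
Sum = -(-7)/6 = 7/6
Product = (-3)/6 = -1/2


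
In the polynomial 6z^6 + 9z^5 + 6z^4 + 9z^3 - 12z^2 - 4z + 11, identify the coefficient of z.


Read off the coefficient of z: -4


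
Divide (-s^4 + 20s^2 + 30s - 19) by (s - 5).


(-s^4 + 20s^2 + 30s - 19) / (s - 5)
Step 1: -s^3 * (s - 5) = -s^4 + 5s^3; subtract.
Step 2: -5s^2 * (s - 5) = -5s^3 + 25s^2; subtract.
Step 3: -5s * (s - 5) = -5s^2 + 25s; subtract.
Step 4: 5 * (s - 5) = 5s - 25; subtract.
Quotient: -s^3 - 5s^2 - 5s + 5, Remainder: 6


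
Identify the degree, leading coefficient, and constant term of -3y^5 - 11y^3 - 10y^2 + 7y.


Highest power of y is 5, with coefficient -3. Constant term is 0.
Degree = 5, leading coefficient = -3, constant term = 0


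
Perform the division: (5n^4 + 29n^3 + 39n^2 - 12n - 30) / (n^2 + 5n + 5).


(5n^4 + 29n^3 + 39n^2 - 12n - 30) / (n^2 + 5n + 5)
Step 1: 5n^2 * (n^2 + 5n + 5) = 5n^4 + 25n^3 + 25n^2; subtract.
Step 2: 4n * (n^2 + 5n + 5) = 4n^3 + 20n^2 + 20n; subtract.
Step 3: -6 * (n^2 + 5n + 5) = -6n^2 - 30n - 30; subtract.
Quotient: 5n^2 + 4n - 6, Remainder: -2n


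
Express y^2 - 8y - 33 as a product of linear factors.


Roots satisfy r1 + r2 = -b/a = 8 and r1*r2 = c/a = -33.
So r1 = 11, r2 = -3.
y^2 - 8y - 33 = (y - r1)(y - r2) = (y - 11)(y + 3)


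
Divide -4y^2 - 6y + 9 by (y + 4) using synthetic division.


Synthetic division with c = -4. Coefficients: -4, -6, 9
Bring down -4.
  -4 * -4 = 16; 16 - 6 = 10
  10 * -4 = -40; -40 + 9 = -31
Quotient: -4y + 10, Remainder: -31


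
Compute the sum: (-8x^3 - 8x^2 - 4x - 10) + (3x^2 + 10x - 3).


Align terms by degree and add:
  -8x^3 - 8x^2 - 4x - 10
+ 3x^2 + 10x - 3
= -8x^3 - 5x^2 + 6x - 13


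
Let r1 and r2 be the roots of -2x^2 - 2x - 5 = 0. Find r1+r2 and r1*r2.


For ax^2+bx+c=0: sum = -b/a, product = c/a.
a=-2, b=-2, c=-5
Sum = -(-2)/-2 = -1
Product = (-5)/-2 = 5/2


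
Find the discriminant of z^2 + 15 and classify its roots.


D = b^2 - 4ac = (0)^2 - 4(1)(15) = 0 - 60 = -60
Since D < 0: two complex conjugate roots (no real roots)


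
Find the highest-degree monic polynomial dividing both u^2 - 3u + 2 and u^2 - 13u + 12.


Factor each:
  u^2 - 3u + 2 = (u - 1)(u - 2)
  u^2 - 13u + 12 = (u - 1)(u - 12)
Common monic factor: u - 1


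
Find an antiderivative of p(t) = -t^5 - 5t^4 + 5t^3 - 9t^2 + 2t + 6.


Reverse power rule on each term:
  ∫ -t^5 dt = -(1/6)t^6
  ∫ -5t^4 dt = -t^5
  ∫ 5t^3 dt = (5/4)t^4
  ∫ -9t^2 dt = -3t^3
  ∫ 2t dt = t^2
  ∫ 6 dt = 6t
F(t) = -(1/6)t^6 - t^5 + (5/4)t^4 - 3t^3 + t^2 + 6t + C


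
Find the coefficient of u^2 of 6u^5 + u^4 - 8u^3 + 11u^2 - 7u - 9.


Read off the coefficient of u^2: 11


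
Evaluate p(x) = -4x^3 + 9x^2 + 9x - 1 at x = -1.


Using direct substitution:
  -4 * (-1)^3 = 4
  9 * (-1)^2 = 9
  9 * (-1)^1 = -9
  constant: -1
Sum = 4 + 9 - 9 - 1 = 3


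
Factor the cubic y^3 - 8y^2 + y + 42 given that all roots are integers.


Try integer roots (divisors of 42). y=7: p(7)=0.
Divide out (y - 7): quotient is y^2 - y - 6.
Factor the quadratic: (y - 3)(y + 2)
Result: (y - 7)(y - 3)(y + 2)


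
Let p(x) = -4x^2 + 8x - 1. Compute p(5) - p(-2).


p(5) = -61
p(-2) = -33
p(5) - p(-2) = -61 + 33 = -28


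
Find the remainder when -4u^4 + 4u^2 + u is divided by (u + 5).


By the Remainder Theorem, the remainder equals p(-5):
  -4*(-5)^4 = -2500
  0*(-5)^3 = 0
  4*(-5)^2 = 100
  1*(-5)^1 = -5
  constant: 0
Sum: -2500 + 0 + 100 - 5 + 0 = -2405


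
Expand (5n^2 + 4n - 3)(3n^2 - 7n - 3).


Distribute each term of the first polynomial:
  (5n^2)(3n^2 - 7n - 3) = 15n^4 - 35n^3 - 15n^2
  (4n)(3n^2 - 7n - 3) = 12n^3 - 28n^2 - 12n
  (-3)(3n^2 - 7n - 3) = -9n^2 + 21n + 9
Sum: 15n^4 - 23n^3 - 52n^2 + 9n + 9


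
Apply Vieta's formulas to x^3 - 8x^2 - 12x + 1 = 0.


Monic cubic x^3+bx^2+cx+d=0: sum=-b, pairwise sum=c, product=-d.
b=-8, c=-12, d=1
r1+r2+r3 = 8
r1r2+r1r3+r2r3 = -12
r1r2r3 = -1


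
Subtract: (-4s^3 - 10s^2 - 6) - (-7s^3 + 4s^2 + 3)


Distribute the minus sign:
  (-4s^3 - 10s^2 - 6)
- (-7s^3 + 4s^2 + 3)
Negate second polynomial: 7s^3 - 4s^2 - 3
Add: 3s^3 - 14s^2 - 9


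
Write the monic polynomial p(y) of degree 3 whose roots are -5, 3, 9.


p(y) = (y + 5)(y - 3)(y - 9)
Expand: y^3 - 7y^2 - 33y + 135


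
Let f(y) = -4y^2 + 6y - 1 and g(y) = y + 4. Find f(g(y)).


Substitute g(y) into f:
f(g(y)) = -4*(y + 4)^2 + 6*(y + 4) + (-1)
(y + 4)^2 = y^2 + 8y + 16
Expand and combine: -4y^2 - 26y - 41


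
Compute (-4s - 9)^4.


Expand (-4s - 9)^4 by repeated multiplication:
  (-4s - 9)^2 = 16s^2 + 72s + 81
  (-4s - 9)^3 = -64s^3 - 432s^2 - 972s - 729
= 256s^4 + 2304s^3 + 7776s^2 + 11664s + 6561


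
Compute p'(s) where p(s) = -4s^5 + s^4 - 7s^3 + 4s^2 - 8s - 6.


Apply the power rule term by term:
  d/ds(-4s^5) = -20s^4
  d/ds(s^4) = 4s^3
  d/ds(-7s^3) = -21s^2
  d/ds(4s^2) = 8s
  d/ds(-8s) = -8
  d/ds(-6) = 0
p'(s) = -20s^4 + 4s^3 - 21s^2 + 8s - 8


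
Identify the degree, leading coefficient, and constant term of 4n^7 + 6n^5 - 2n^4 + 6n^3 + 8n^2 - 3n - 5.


Highest power of n is 7, with coefficient 4. Constant term is -5.
Degree = 7, leading coefficient = 4, constant term = -5


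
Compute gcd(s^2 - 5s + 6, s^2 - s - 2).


Factor each:
  s^2 - 5s + 6 = (s - 2)(s - 3)
  s^2 - s - 2 = (s - 2)(s + 1)
Common monic factor: s - 2


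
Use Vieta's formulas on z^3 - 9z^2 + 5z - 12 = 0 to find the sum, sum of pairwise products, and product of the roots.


Monic cubic z^3+bz^2+cz+d=0: sum=-b, pairwise sum=c, product=-d.
b=-9, c=5, d=-12
r1+r2+r3 = 9
r1r2+r1r3+r2r3 = 5
r1r2r3 = 12


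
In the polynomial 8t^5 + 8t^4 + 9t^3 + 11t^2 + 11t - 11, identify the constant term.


Read off the constant term: -11


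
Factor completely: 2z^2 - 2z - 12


Roots satisfy r1 + r2 = -b/a = 1 and r1*r2 = c/a = -6.
So r1 = -2, r2 = 3.
2z^2 - 2z - 12 = 2(z - r1)(z - r2) = 2(z + 2)(z - 3)


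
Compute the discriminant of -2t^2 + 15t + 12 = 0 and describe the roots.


D = b^2 - 4ac = (15)^2 - 4(-2)(12) = 225 + 96 = 321
Since D > 0: two distinct irrational roots


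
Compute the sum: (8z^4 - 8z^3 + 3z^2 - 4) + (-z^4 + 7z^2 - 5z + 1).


Align terms by degree and add:
  8z^4 - 8z^3 + 3z^2 - 4
  -z^4 + 7z^2 - 5z + 1
= 7z^4 - 8z^3 + 10z^2 - 5z - 3


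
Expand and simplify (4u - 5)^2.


Expand (4u - 5)^2 by repeated multiplication:
= 16u^2 - 40u + 25


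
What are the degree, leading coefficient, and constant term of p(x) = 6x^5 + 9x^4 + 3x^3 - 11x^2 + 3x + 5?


Highest power of x is 5, with coefficient 6. Constant term is 5.
Degree = 5, leading coefficient = 6, constant term = 5


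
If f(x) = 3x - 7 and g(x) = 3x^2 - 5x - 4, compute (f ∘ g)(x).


Substitute g(x) into f:
f(g(x)) = 3*(3x^2 - 5x - 4) + (-7)
Expand and combine: 9x^2 - 15x - 19


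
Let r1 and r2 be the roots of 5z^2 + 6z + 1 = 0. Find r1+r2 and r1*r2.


For az^2+bz+c=0: sum = -b/a, product = c/a.
a=5, b=6, c=1
Sum = -(6)/5 = -6/5
Product = (1)/5 = 1/5


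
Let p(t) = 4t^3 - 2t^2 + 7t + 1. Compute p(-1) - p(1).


p(-1) = -12
p(1) = 10
p(-1) - p(1) = -12 - 10 = -22


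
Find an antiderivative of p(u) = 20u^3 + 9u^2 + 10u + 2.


Reverse power rule on each term:
  ∫ 20u^3 du = 5u^4
  ∫ 9u^2 du = 3u^3
  ∫ 10u du = 5u^2
  ∫ 2 du = 2u
F(u) = 5u^4 + 3u^3 + 5u^2 + 2u + C


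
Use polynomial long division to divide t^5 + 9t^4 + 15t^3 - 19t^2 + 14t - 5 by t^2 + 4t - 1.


(t^5 + 9t^4 + 15t^3 - 19t^2 + 14t - 5) / (t^2 + 4t - 1)
Step 1: t^3 * (t^2 + 4t - 1) = t^5 + 4t^4 - t^3; subtract.
Step 2: 5t^2 * (t^2 + 4t - 1) = 5t^4 + 20t^3 - 5t^2; subtract.
Step 3: -4t * (t^2 + 4t - 1) = -4t^3 - 16t^2 + 4t; subtract.
Step 4: 2 * (t^2 + 4t - 1) = 2t^2 + 8t - 2; subtract.
Quotient: t^3 + 5t^2 - 4t + 2, Remainder: 2t - 3


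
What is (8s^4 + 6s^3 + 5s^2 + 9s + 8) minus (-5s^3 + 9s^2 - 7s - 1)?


Distribute the minus sign:
  (8s^4 + 6s^3 + 5s^2 + 9s + 8)
- (-5s^3 + 9s^2 - 7s - 1)
Negate second polynomial: 5s^3 - 9s^2 + 7s + 1
Add: 8s^4 + 11s^3 - 4s^2 + 16s + 9


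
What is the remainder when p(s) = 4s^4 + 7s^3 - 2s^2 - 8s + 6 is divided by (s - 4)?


By the Remainder Theorem, the remainder equals p(4):
  4*(4)^4 = 1024
  7*(4)^3 = 448
  -2*(4)^2 = -32
  -8*(4)^1 = -32
  constant: 6
Sum: 1024 + 448 - 32 - 32 + 6 = 1414


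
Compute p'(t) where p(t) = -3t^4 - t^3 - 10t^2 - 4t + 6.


Apply the power rule term by term:
  d/dt(-3t^4) = -12t^3
  d/dt(-t^3) = -3t^2
  d/dt(-10t^2) = -20t
  d/dt(-4t) = -4
  d/dt(6) = 0
p'(t) = -12t^3 - 3t^2 - 20t - 4


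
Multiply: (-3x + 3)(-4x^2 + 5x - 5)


Distribute each term of the first polynomial:
  (-3x)(-4x^2 + 5x - 5) = 12x^3 - 15x^2 + 15x
  (3)(-4x^2 + 5x - 5) = -12x^2 + 15x - 15
Sum: 12x^3 - 27x^2 + 30x - 15


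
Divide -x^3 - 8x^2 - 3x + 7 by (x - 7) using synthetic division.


Synthetic division with c = 7. Coefficients: -1, -8, -3, 7
Bring down -1.
  -1 * 7 = -7; -7 - 8 = -15
  -15 * 7 = -105; -105 - 3 = -108
  -108 * 7 = -756; -756 + 7 = -749
Quotient: -x^2 - 15x - 108, Remainder: -749


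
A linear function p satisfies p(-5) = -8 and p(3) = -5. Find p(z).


p(z) = mz + b. Using p(-5)=-8, p(3)=-5:
m = (-8 + 5)/(-5 - 3) = -3/-8 = 3/8
b = -8 - m*(-5) = -8 + 15/8 = -49/8
p(z) = (3/8)z - (49/8)


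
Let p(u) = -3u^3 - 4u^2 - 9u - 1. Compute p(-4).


Using direct substitution:
  -3 * (-4)^3 = 192
  -4 * (-4)^2 = -64
  -9 * (-4)^1 = 36
  constant: -1
Sum = 192 - 64 + 36 - 1 = 163


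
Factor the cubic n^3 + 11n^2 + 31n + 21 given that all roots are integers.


Try integer roots (divisors of 21). n=-7: p(-7)=0.
Divide out (n + 7): quotient is n^2 + 4n + 3.
Factor the quadratic: (n + 3)(n + 1)
Result: (n + 7)(n + 3)(n + 1)


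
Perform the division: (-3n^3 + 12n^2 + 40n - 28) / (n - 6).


(-3n^3 + 12n^2 + 40n - 28) / (n - 6)
Step 1: -3n^2 * (n - 6) = -3n^3 + 18n^2; subtract.
Step 2: -6n * (n - 6) = -6n^2 + 36n; subtract.
Step 3: 4 * (n - 6) = 4n - 24; subtract.
Quotient: -3n^2 - 6n + 4, Remainder: -4


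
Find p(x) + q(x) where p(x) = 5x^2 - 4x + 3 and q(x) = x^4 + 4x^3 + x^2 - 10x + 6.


Align terms by degree and add:
  5x^2 - 4x + 3
+ x^4 + 4x^3 + x^2 - 10x + 6
= x^4 + 4x^3 + 6x^2 - 14x + 9


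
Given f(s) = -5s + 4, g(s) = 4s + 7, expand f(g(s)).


Substitute g(s) into f:
f(g(s)) = -5*(4s + 7) + 4
Expand and combine: -20s - 31


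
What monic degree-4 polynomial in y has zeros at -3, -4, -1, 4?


p(y) = (y + 3)(y + 4)(y + 1)(y - 4)
Expand: y^4 + 4y^3 - 13y^2 - 64y - 48


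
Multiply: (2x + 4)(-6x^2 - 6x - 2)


Distribute each term of the first polynomial:
  (2x)(-6x^2 - 6x - 2) = -12x^3 - 12x^2 - 4x
  (4)(-6x^2 - 6x - 2) = -24x^2 - 24x - 8
Sum: -12x^3 - 36x^2 - 28x - 8


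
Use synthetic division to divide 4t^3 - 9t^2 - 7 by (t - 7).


Synthetic division with c = 7. Coefficients: 4, -9, 0, -7
Bring down 4.
  4 * 7 = 28; 28 - 9 = 19
  19 * 7 = 133; 133 + 0 = 133
  133 * 7 = 931; 931 - 7 = 924
Quotient: 4t^2 + 19t + 133, Remainder: 924


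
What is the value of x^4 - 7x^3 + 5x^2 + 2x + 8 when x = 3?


Using direct substitution:
  1 * (3)^4 = 81
  -7 * (3)^3 = -189
  5 * (3)^2 = 45
  2 * (3)^1 = 6
  constant: 8
Sum = 81 - 189 + 45 + 6 + 8 = -49


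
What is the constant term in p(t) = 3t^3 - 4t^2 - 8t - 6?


Read off the constant term: -6


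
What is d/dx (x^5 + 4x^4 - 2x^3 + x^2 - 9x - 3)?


Apply the power rule term by term:
  d/dx(x^5) = 5x^4
  d/dx(4x^4) = 16x^3
  d/dx(-2x^3) = -6x^2
  d/dx(x^2) = 2x
  d/dx(-9x) = -9
  d/dx(-3) = 0
p'(x) = 5x^4 + 16x^3 - 6x^2 + 2x - 9


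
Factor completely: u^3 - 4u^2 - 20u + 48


Try integer roots (divisors of 48). u=-4: p(-4)=0.
Divide out (u + 4): quotient is u^2 - 8u + 12.
Factor the quadratic: (u - 6)(u - 2)
Result: (u + 4)(u - 6)(u - 2)


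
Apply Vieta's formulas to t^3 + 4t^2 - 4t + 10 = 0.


Monic cubic t^3+bt^2+ct+d=0: sum=-b, pairwise sum=c, product=-d.
b=4, c=-4, d=10
r1+r2+r3 = -4
r1r2+r1r3+r2r3 = -4
r1r2r3 = -10


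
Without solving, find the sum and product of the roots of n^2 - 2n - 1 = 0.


For an^2+bn+c=0: sum = -b/a, product = c/a.
a=1, b=-2, c=-1
Sum = -(-2)/1 = 2
Product = (-1)/1 = -1


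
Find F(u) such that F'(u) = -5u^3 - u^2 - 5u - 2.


Reverse power rule on each term:
  ∫ -5u^3 du = -(5/4)u^4
  ∫ -u^2 du = -(1/3)u^3
  ∫ -5u du = -(5/2)u^2
  ∫ -2 du = -2u
F(u) = -(5/4)u^4 - (1/3)u^3 - (5/2)u^2 - 2u + C


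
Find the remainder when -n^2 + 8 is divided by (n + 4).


By the Remainder Theorem, the remainder equals p(-4):
  -1*(-4)^2 = -16
  0*(-4)^1 = 0
  constant: 8
Sum: -16 + 0 + 8 = -8


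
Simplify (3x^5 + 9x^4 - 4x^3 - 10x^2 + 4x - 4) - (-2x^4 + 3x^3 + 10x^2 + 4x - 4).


Distribute the minus sign:
  (3x^5 + 9x^4 - 4x^3 - 10x^2 + 4x - 4)
- (-2x^4 + 3x^3 + 10x^2 + 4x - 4)
Negate second polynomial: 2x^4 - 3x^3 - 10x^2 - 4x + 4
Add: 3x^5 + 11x^4 - 7x^3 - 20x^2


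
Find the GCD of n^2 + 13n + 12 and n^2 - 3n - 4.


Factor each:
  n^2 + 13n + 12 = (n + 1)(n + 12)
  n^2 - 3n - 4 = (n + 1)(n - 4)
Common monic factor: n + 1


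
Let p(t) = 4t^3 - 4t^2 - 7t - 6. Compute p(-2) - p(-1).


p(-2) = -40
p(-1) = -7
p(-2) - p(-1) = -40 + 7 = -33


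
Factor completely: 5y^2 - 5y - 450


Roots satisfy r1 + r2 = -b/a = 1 and r1*r2 = c/a = -90.
So r1 = 10, r2 = -9.
5y^2 - 5y - 450 = 5(y - r1)(y - r2) = 5(y - 10)(y + 9)


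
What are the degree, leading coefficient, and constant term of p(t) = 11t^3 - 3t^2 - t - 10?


Highest power of t is 3, with coefficient 11. Constant term is -10.
Degree = 3, leading coefficient = 11, constant term = -10


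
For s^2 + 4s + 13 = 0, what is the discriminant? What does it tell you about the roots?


D = b^2 - 4ac = (4)^2 - 4(1)(13) = 16 - 52 = -36
Since D < 0: two complex conjugate roots (no real roots)


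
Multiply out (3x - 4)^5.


Expand (3x - 4)^5 by repeated multiplication:
  (3x - 4)^2 = 9x^2 - 24x + 16
  (3x - 4)^3 = 27x^3 - 108x^2 + 144x - 64
  (3x - 4)^4 = 81x^4 - 432x^3 + 864x^2 - 768x + 256
= 243x^5 - 1620x^4 + 4320x^3 - 5760x^2 + 3840x - 1024


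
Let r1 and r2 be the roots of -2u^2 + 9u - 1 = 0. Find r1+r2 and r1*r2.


For au^2+bu+c=0: sum = -b/a, product = c/a.
a=-2, b=9, c=-1
Sum = -(9)/-2 = 9/2
Product = (-1)/-2 = 1/2


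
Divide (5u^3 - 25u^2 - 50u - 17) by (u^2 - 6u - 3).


(5u^3 - 25u^2 - 50u - 17) / (u^2 - 6u - 3)
Step 1: 5u * (u^2 - 6u - 3) = 5u^3 - 30u^2 - 15u; subtract.
Step 2: 5 * (u^2 - 6u - 3) = 5u^2 - 30u - 15; subtract.
Quotient: 5u + 5, Remainder: -5u - 2


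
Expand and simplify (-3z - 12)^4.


Expand (-3z - 12)^4 by repeated multiplication:
  (-3z - 12)^2 = 9z^2 + 72z + 144
  (-3z - 12)^3 = -27z^3 - 324z^2 - 1296z - 1728
= 81z^4 + 1296z^3 + 7776z^2 + 20736z + 20736


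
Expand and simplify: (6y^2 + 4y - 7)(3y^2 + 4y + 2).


Distribute each term of the first polynomial:
  (6y^2)(3y^2 + 4y + 2) = 18y^4 + 24y^3 + 12y^2
  (4y)(3y^2 + 4y + 2) = 12y^3 + 16y^2 + 8y
  (-7)(3y^2 + 4y + 2) = -21y^2 - 28y - 14
Sum: 18y^4 + 36y^3 + 7y^2 - 20y - 14


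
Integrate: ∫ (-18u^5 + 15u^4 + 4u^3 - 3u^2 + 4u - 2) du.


Reverse power rule on each term:
  ∫ -18u^5 du = -3u^6
  ∫ 15u^4 du = 3u^5
  ∫ 4u^3 du = u^4
  ∫ -3u^2 du = -u^3
  ∫ 4u du = 2u^2
  ∫ -2 du = -2u
F(u) = -3u^6 + 3u^5 + u^4 - u^3 + 2u^2 - 2u + C


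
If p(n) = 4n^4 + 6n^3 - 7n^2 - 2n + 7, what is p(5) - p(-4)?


p(5) = 3072
p(-4) = 543
p(5) - p(-4) = 3072 - 543 = 2529


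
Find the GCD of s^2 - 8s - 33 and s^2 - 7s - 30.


Factor each:
  s^2 - 8s - 33 = (s + 3)(s - 11)
  s^2 - 7s - 30 = (s + 3)(s - 10)
Common monic factor: s + 3


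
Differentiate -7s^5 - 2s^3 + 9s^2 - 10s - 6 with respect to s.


Apply the power rule term by term:
  d/ds(-7s^5) = -35s^4
  d/ds(-2s^3) = -6s^2
  d/ds(9s^2) = 18s
  d/ds(-10s) = -10
  d/ds(-6) = 0
p'(s) = -35s^4 - 6s^2 + 18s - 10


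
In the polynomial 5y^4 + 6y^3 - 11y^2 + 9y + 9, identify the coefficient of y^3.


Read off the coefficient of y^3: 6


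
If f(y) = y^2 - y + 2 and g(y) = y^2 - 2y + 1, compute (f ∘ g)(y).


Substitute g(y) into f:
f(g(y)) = 1*(y^2 - 2y + 1)^2 + (-1)*(y^2 - 2y + 1) + 2
(y^2 - 2y + 1)^2 = y^4 - 4y^3 + 6y^2 - 4y + 1
Expand and combine: y^4 - 4y^3 + 5y^2 - 2y + 2


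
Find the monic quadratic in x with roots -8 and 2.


p(x) = (x + 8)(x - 2)
Expand: x^2 + 6x - 16


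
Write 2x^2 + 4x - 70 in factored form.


Roots satisfy r1 + r2 = -b/a = -2 and r1*r2 = c/a = -35.
So r1 = 5, r2 = -7.
2x^2 + 4x - 70 = 2(x - r1)(x - r2) = 2(x - 5)(x + 7)


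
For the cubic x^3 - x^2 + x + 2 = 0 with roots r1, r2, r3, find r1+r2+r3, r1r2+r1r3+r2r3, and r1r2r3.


Monic cubic x^3+bx^2+cx+d=0: sum=-b, pairwise sum=c, product=-d.
b=-1, c=1, d=2
r1+r2+r3 = 1
r1r2+r1r3+r2r3 = 1
r1r2r3 = -2


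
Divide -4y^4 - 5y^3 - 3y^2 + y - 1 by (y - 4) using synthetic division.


Synthetic division with c = 4. Coefficients: -4, -5, -3, 1, -1
Bring down -4.
  -4 * 4 = -16; -16 - 5 = -21
  -21 * 4 = -84; -84 - 3 = -87
  -87 * 4 = -348; -348 + 1 = -347
  -347 * 4 = -1388; -1388 - 1 = -1389
Quotient: -4y^3 - 21y^2 - 87y - 347, Remainder: -1389


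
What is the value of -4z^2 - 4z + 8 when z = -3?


Using direct substitution:
  -4 * (-3)^2 = -36
  -4 * (-3)^1 = 12
  constant: 8
Sum = -36 + 12 + 8 = -16


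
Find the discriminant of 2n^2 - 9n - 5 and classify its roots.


D = b^2 - 4ac = (-9)^2 - 4(2)(-5) = 81 + 40 = 121
Since D > 0: two distinct rational roots


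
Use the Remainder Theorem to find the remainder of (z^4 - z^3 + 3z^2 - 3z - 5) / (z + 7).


By the Remainder Theorem, the remainder equals p(-7):
  1*(-7)^4 = 2401
  -1*(-7)^3 = 343
  3*(-7)^2 = 147
  -3*(-7)^1 = 21
  constant: -5
Sum: 2401 + 343 + 147 + 21 - 5 = 2907


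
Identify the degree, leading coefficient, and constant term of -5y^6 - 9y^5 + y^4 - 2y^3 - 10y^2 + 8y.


Highest power of y is 6, with coefficient -5. Constant term is 0.
Degree = 6, leading coefficient = -5, constant term = 0


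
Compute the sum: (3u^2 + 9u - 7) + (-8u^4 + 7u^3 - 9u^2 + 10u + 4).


Align terms by degree and add:
  3u^2 + 9u - 7
  -8u^4 + 7u^3 - 9u^2 + 10u + 4
= -8u^4 + 7u^3 - 6u^2 + 19u - 3


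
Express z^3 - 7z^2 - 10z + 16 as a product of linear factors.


Try integer roots (divisors of 16). z=-2: p(-2)=0.
Divide out (z + 2): quotient is z^2 - 9z + 8.
Factor the quadratic: (z - 8)(z - 1)
Result: (z + 2)(z - 8)(z - 1)


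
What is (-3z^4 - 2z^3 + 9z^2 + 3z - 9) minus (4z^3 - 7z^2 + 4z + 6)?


Distribute the minus sign:
  (-3z^4 - 2z^3 + 9z^2 + 3z - 9)
- (4z^3 - 7z^2 + 4z + 6)
Negate second polynomial: -4z^3 + 7z^2 - 4z - 6
Add: -3z^4 - 6z^3 + 16z^2 - z - 15


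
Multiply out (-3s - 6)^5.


Expand (-3s - 6)^5 by repeated multiplication:
  (-3s - 6)^2 = 9s^2 + 36s + 36
  (-3s - 6)^3 = -27s^3 - 162s^2 - 324s - 216
  (-3s - 6)^4 = 81s^4 + 648s^3 + 1944s^2 + 2592s + 1296
= -243s^5 - 2430s^4 - 9720s^3 - 19440s^2 - 19440s - 7776


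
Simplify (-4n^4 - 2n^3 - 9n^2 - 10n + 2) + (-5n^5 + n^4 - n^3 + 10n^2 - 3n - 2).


Align terms by degree and add:
  -4n^4 - 2n^3 - 9n^2 - 10n + 2
  -5n^5 + n^4 - n^3 + 10n^2 - 3n - 2
= -5n^5 - 3n^4 - 3n^3 + n^2 - 13n


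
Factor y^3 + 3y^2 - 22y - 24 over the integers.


Try integer roots (divisors of -24). y=-6: p(-6)=0.
Divide out (y + 6): quotient is y^2 - 3y - 4.
Factor the quadratic: (y + 1)(y - 4)
Result: (y + 6)(y + 1)(y - 4)


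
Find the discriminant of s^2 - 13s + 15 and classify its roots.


D = b^2 - 4ac = (-13)^2 - 4(1)(15) = 169 - 60 = 109
Since D > 0: two distinct irrational roots


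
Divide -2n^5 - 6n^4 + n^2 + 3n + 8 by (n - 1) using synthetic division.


Synthetic division with c = 1. Coefficients: -2, -6, 0, 1, 3, 8
Bring down -2.
  -2 * 1 = -2; -2 - 6 = -8
  -8 * 1 = -8; -8 + 0 = -8
  -8 * 1 = -8; -8 + 1 = -7
  -7 * 1 = -7; -7 + 3 = -4
  -4 * 1 = -4; -4 + 8 = 4
Quotient: -2n^4 - 8n^3 - 8n^2 - 7n - 4, Remainder: 4


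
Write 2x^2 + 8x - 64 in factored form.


Roots satisfy r1 + r2 = -b/a = -4 and r1*r2 = c/a = -32.
So r1 = 4, r2 = -8.
2x^2 + 8x - 64 = 2(x - r1)(x - r2) = 2(x - 4)(x + 8)


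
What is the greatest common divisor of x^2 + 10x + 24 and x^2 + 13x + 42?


Factor each:
  x^2 + 10x + 24 = (x + 6)(x + 4)
  x^2 + 13x + 42 = (x + 6)(x + 7)
Common monic factor: x + 6


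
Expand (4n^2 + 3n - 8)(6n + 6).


Distribute each term of the first polynomial:
  (4n^2)(6n + 6) = 24n^3 + 24n^2
  (3n)(6n + 6) = 18n^2 + 18n
  (-8)(6n + 6) = -48n - 48
Sum: 24n^3 + 42n^2 - 30n - 48


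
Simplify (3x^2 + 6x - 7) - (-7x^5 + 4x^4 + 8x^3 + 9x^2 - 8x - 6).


Distribute the minus sign:
  (3x^2 + 6x - 7)
- (-7x^5 + 4x^4 + 8x^3 + 9x^2 - 8x - 6)
Negate second polynomial: 7x^5 - 4x^4 - 8x^3 - 9x^2 + 8x + 6
Add: 7x^5 - 4x^4 - 8x^3 - 6x^2 + 14x - 1


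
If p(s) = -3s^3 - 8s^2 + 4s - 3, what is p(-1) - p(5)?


p(-1) = -12
p(5) = -558
p(-1) - p(5) = -12 + 558 = 546


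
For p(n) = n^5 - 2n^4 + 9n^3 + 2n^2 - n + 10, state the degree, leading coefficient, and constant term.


Highest power of n is 5, with coefficient 1. Constant term is 10.
Degree = 5, leading coefficient = 1, constant term = 10


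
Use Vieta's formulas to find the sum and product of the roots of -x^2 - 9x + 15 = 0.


For ax^2+bx+c=0: sum = -b/a, product = c/a.
a=-1, b=-9, c=15
Sum = -(-9)/-1 = -9
Product = (15)/-1 = -15


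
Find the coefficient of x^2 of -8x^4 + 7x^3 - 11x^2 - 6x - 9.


Read off the coefficient of x^2: -11


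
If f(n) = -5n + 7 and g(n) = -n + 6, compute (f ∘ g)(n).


Substitute g(n) into f:
f(g(n)) = -5*(-n + 6) + 7
Expand and combine: 5n - 23


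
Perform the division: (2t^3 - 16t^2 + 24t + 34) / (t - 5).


(2t^3 - 16t^2 + 24t + 34) / (t - 5)
Step 1: 2t^2 * (t - 5) = 2t^3 - 10t^2; subtract.
Step 2: -6t * (t - 5) = -6t^2 + 30t; subtract.
Step 3: -6 * (t - 5) = -6t + 30; subtract.
Quotient: 2t^2 - 6t - 6, Remainder: 4


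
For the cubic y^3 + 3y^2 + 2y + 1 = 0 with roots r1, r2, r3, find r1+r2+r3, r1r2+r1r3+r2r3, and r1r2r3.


Monic cubic y^3+by^2+cy+d=0: sum=-b, pairwise sum=c, product=-d.
b=3, c=2, d=1
r1+r2+r3 = -3
r1r2+r1r3+r2r3 = 2
r1r2r3 = -1


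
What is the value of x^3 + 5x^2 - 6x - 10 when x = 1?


Using direct substitution:
  1 * (1)^3 = 1
  5 * (1)^2 = 5
  -6 * (1)^1 = -6
  constant: -10
Sum = 1 + 5 - 6 - 10 = -10


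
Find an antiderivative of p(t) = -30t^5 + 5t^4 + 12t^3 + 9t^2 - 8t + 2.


Reverse power rule on each term:
  ∫ -30t^5 dt = -5t^6
  ∫ 5t^4 dt = t^5
  ∫ 12t^3 dt = 3t^4
  ∫ 9t^2 dt = 3t^3
  ∫ -8t dt = -4t^2
  ∫ 2 dt = 2t
F(t) = -5t^6 + t^5 + 3t^4 + 3t^3 - 4t^2 + 2t + C


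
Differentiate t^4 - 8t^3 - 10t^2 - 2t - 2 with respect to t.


Apply the power rule term by term:
  d/dt(t^4) = 4t^3
  d/dt(-8t^3) = -24t^2
  d/dt(-10t^2) = -20t
  d/dt(-2t) = -2
  d/dt(-2) = 0
p'(t) = 4t^3 - 24t^2 - 20t - 2


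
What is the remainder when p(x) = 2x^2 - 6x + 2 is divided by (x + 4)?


By the Remainder Theorem, the remainder equals p(-4):
  2*(-4)^2 = 32
  -6*(-4)^1 = 24
  constant: 2
Sum: 32 + 24 + 2 = 58


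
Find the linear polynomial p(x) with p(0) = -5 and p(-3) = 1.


p(x) = mx + b. Using p(0)=-5, p(-3)=1:
m = (-5 - 1)/(0 + 3) = -6/3 = -2
b = -5 - m*(0) = -5 = -5
p(x) = -2x - 5


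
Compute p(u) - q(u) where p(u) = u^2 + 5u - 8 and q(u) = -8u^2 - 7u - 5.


Distribute the minus sign:
  (u^2 + 5u - 8)
- (-8u^2 - 7u - 5)
Negate second polynomial: 8u^2 + 7u + 5
Add: 9u^2 + 12u - 3


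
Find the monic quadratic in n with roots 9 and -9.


p(n) = (n - 9)(n + 9)
Expand: n^2 - 81


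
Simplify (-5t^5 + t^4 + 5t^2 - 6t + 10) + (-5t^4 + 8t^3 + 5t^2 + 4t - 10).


Align terms by degree and add:
  -5t^5 + t^4 + 5t^2 - 6t + 10
  -5t^4 + 8t^3 + 5t^2 + 4t - 10
= -5t^5 - 4t^4 + 8t^3 + 10t^2 - 2t


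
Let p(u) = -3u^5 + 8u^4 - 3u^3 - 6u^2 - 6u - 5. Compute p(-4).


Using direct substitution:
  -3 * (-4)^5 = 3072
  8 * (-4)^4 = 2048
  -3 * (-4)^3 = 192
  -6 * (-4)^2 = -96
  -6 * (-4)^1 = 24
  constant: -5
Sum = 3072 + 2048 + 192 - 96 + 24 - 5 = 5235


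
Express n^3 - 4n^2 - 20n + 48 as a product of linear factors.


Try integer roots (divisors of 48). n=2: p(2)=0.
Divide out (n - 2): quotient is n^2 - 2n - 24.
Factor the quadratic: (n + 4)(n - 6)
Result: (n - 2)(n + 4)(n - 6)


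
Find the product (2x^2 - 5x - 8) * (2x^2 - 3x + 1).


Distribute each term of the first polynomial:
  (2x^2)(2x^2 - 3x + 1) = 4x^4 - 6x^3 + 2x^2
  (-5x)(2x^2 - 3x + 1) = -10x^3 + 15x^2 - 5x
  (-8)(2x^2 - 3x + 1) = -16x^2 + 24x - 8
Sum: 4x^4 - 16x^3 + x^2 + 19x - 8


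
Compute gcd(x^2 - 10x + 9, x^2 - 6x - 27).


Factor each:
  x^2 - 10x + 9 = (x - 9)(x - 1)
  x^2 - 6x - 27 = (x - 9)(x + 3)
Common monic factor: x - 9


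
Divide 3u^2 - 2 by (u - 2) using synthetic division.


Synthetic division with c = 2. Coefficients: 3, 0, -2
Bring down 3.
  3 * 2 = 6; 6 + 0 = 6
  6 * 2 = 12; 12 - 2 = 10
Quotient: 3u + 6, Remainder: 10


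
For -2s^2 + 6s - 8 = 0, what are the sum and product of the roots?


For as^2+bs+c=0: sum = -b/a, product = c/a.
a=-2, b=6, c=-8
Sum = -(6)/-2 = 3
Product = (-8)/-2 = 4


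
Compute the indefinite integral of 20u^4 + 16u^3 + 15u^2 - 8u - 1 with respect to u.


Reverse power rule on each term:
  ∫ 20u^4 du = 4u^5
  ∫ 16u^3 du = 4u^4
  ∫ 15u^2 du = 5u^3
  ∫ -8u du = -4u^2
  ∫ -1 du = -u
F(u) = 4u^5 + 4u^4 + 5u^3 - 4u^2 - u + C


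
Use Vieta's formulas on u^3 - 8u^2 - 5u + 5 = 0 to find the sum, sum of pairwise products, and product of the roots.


Monic cubic u^3+bu^2+cu+d=0: sum=-b, pairwise sum=c, product=-d.
b=-8, c=-5, d=5
r1+r2+r3 = 8
r1r2+r1r3+r2r3 = -5
r1r2r3 = -5


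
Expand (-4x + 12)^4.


Expand (-4x + 12)^4 by repeated multiplication:
  (-4x + 12)^2 = 16x^2 - 96x + 144
  (-4x + 12)^3 = -64x^3 + 576x^2 - 1728x + 1728
= 256x^4 - 3072x^3 + 13824x^2 - 27648x + 20736


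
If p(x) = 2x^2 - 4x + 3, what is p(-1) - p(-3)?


p(-1) = 9
p(-3) = 33
p(-1) - p(-3) = 9 - 33 = -24


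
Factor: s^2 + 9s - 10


Roots satisfy r1 + r2 = -b/a = -9 and r1*r2 = c/a = -10.
So r1 = -10, r2 = 1.
s^2 + 9s - 10 = (s - r1)(s - r2) = (s + 10)(s - 1)


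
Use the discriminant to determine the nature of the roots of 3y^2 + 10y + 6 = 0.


D = b^2 - 4ac = (10)^2 - 4(3)(6) = 100 - 72 = 28
Since D > 0: two distinct irrational roots


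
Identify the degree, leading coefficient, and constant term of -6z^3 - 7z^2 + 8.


Highest power of z is 3, with coefficient -6. Constant term is 8.
Degree = 3, leading coefficient = -6, constant term = 8


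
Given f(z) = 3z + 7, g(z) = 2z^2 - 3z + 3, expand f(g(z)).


Substitute g(z) into f:
f(g(z)) = 3*(2z^2 - 3z + 3) + 7
Expand and combine: 6z^2 - 9z + 16


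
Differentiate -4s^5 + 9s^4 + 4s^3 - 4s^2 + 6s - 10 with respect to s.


Apply the power rule term by term:
  d/ds(-4s^5) = -20s^4
  d/ds(9s^4) = 36s^3
  d/ds(4s^3) = 12s^2
  d/ds(-4s^2) = -8s
  d/ds(6s) = 6
  d/ds(-10) = 0
p'(s) = -20s^4 + 36s^3 + 12s^2 - 8s + 6


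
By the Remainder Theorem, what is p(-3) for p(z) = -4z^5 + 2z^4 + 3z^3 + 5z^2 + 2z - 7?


By the Remainder Theorem, the remainder equals p(-3):
  -4*(-3)^5 = 972
  2*(-3)^4 = 162
  3*(-3)^3 = -81
  5*(-3)^2 = 45
  2*(-3)^1 = -6
  constant: -7
Sum: 972 + 162 - 81 + 45 - 6 - 7 = 1085


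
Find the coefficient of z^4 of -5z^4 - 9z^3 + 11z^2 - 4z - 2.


Read off the coefficient of z^4: -5


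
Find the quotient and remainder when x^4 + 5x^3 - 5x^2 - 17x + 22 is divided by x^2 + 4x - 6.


(x^4 + 5x^3 - 5x^2 - 17x + 22) / (x^2 + 4x - 6)
Step 1: x^2 * (x^2 + 4x - 6) = x^4 + 4x^3 - 6x^2; subtract.
Step 2: x * (x^2 + 4x - 6) = x^3 + 4x^2 - 6x; subtract.
Step 3: -3 * (x^2 + 4x - 6) = -3x^2 - 12x + 18; subtract.
Quotient: x^2 + x - 3, Remainder: x + 4


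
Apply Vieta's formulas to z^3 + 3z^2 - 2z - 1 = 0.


Monic cubic z^3+bz^2+cz+d=0: sum=-b, pairwise sum=c, product=-d.
b=3, c=-2, d=-1
r1+r2+r3 = -3
r1r2+r1r3+r2r3 = -2
r1r2r3 = 1


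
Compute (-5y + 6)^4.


Expand (-5y + 6)^4 by repeated multiplication:
  (-5y + 6)^2 = 25y^2 - 60y + 36
  (-5y + 6)^3 = -125y^3 + 450y^2 - 540y + 216
= 625y^4 - 3000y^3 + 5400y^2 - 4320y + 1296


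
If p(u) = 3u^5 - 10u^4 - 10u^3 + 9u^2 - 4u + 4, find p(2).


Using direct substitution:
  3 * (2)^5 = 96
  -10 * (2)^4 = -160
  -10 * (2)^3 = -80
  9 * (2)^2 = 36
  -4 * (2)^1 = -8
  constant: 4
Sum = 96 - 160 - 80 + 36 - 8 + 4 = -112


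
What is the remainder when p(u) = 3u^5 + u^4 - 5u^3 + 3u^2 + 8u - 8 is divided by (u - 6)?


By the Remainder Theorem, the remainder equals p(6):
  3*(6)^5 = 23328
  1*(6)^4 = 1296
  -5*(6)^3 = -1080
  3*(6)^2 = 108
  8*(6)^1 = 48
  constant: -8
Sum: 23328 + 1296 - 1080 + 108 + 48 - 8 = 23692


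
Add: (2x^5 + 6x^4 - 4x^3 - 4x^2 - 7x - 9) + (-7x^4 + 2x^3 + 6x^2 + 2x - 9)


Align terms by degree and add:
  2x^5 + 6x^4 - 4x^3 - 4x^2 - 7x - 9
  -7x^4 + 2x^3 + 6x^2 + 2x - 9
= 2x^5 - x^4 - 2x^3 + 2x^2 - 5x - 18


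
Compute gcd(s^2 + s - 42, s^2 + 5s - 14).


Factor each:
  s^2 + s - 42 = (s + 7)(s - 6)
  s^2 + 5s - 14 = (s + 7)(s - 2)
Common monic factor: s + 7


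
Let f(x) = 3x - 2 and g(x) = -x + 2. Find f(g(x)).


Substitute g(x) into f:
f(g(x)) = 3*(-x + 2) + (-2)
Expand and combine: -3x + 4


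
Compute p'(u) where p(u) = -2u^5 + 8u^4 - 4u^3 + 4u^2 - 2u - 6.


Apply the power rule term by term:
  d/du(-2u^5) = -10u^4
  d/du(8u^4) = 32u^3
  d/du(-4u^3) = -12u^2
  d/du(4u^2) = 8u
  d/du(-2u) = -2
  d/du(-6) = 0
p'(u) = -10u^4 + 32u^3 - 12u^2 + 8u - 2


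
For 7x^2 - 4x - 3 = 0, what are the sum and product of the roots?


For ax^2+bx+c=0: sum = -b/a, product = c/a.
a=7, b=-4, c=-3
Sum = -(-4)/7 = 4/7
Product = (-3)/7 = -3/7


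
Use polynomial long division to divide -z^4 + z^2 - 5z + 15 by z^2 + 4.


(-z^4 + z^2 - 5z + 15) / (z^2 + 4)
Step 1: -z^2 * (z^2 + 4) = -z^4 - 4z^2; subtract.
Step 2: 0 * (z^2 + 4) = 0; subtract.
Step 3: 5 * (z^2 + 4) = 5z^2 + 20; subtract.
Quotient: -z^2 + 5, Remainder: -5z - 5


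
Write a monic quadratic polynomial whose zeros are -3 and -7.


p(y) = (y + 3)(y + 7)
Expand: y^2 + 10y + 21


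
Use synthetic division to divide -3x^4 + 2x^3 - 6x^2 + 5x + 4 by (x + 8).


Synthetic division with c = -8. Coefficients: -3, 2, -6, 5, 4
Bring down -3.
  -3 * -8 = 24; 24 + 2 = 26
  26 * -8 = -208; -208 - 6 = -214
  -214 * -8 = 1712; 1712 + 5 = 1717
  1717 * -8 = -13736; -13736 + 4 = -13732
Quotient: -3x^3 + 26x^2 - 214x + 1717, Remainder: -13732


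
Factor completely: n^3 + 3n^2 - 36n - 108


Try integer roots (divisors of -108). n=-3: p(-3)=0.
Divide out (n + 3): quotient is n^2 - 36.
Factor the quadratic: (n + 6)(n - 6)
Result: (n + 3)(n + 6)(n - 6)


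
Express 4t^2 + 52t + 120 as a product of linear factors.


Roots satisfy r1 + r2 = -b/a = -13 and r1*r2 = c/a = 30.
So r1 = -10, r2 = -3.
4t^2 + 52t + 120 = 4(t - r1)(t - r2) = 4(t + 10)(t + 3)


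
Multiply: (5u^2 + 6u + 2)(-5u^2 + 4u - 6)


Distribute each term of the first polynomial:
  (5u^2)(-5u^2 + 4u - 6) = -25u^4 + 20u^3 - 30u^2
  (6u)(-5u^2 + 4u - 6) = -30u^3 + 24u^2 - 36u
  (2)(-5u^2 + 4u - 6) = -10u^2 + 8u - 12
Sum: -25u^4 - 10u^3 - 16u^2 - 28u - 12


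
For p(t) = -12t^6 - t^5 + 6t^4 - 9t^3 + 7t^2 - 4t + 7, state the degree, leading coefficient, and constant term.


Highest power of t is 6, with coefficient -12. Constant term is 7.
Degree = 6, leading coefficient = -12, constant term = 7


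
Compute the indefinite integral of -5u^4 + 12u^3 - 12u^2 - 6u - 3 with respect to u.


Reverse power rule on each term:
  ∫ -5u^4 du = -u^5
  ∫ 12u^3 du = 3u^4
  ∫ -12u^2 du = -4u^3
  ∫ -6u du = -3u^2
  ∫ -3 du = -3u
F(u) = -u^5 + 3u^4 - 4u^3 - 3u^2 - 3u + C


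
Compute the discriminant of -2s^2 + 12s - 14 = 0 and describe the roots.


D = b^2 - 4ac = (12)^2 - 4(-2)(-14) = 144 - 112 = 32
Since D > 0: two distinct irrational roots


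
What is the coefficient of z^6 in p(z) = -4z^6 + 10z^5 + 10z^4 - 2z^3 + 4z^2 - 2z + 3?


Read off the coefficient of z^6: -4


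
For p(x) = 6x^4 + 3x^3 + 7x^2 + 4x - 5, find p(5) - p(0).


p(5) = 4315
p(0) = -5
p(5) - p(0) = 4315 + 5 = 4320


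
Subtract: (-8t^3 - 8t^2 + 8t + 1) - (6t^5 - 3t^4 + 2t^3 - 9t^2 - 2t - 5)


Distribute the minus sign:
  (-8t^3 - 8t^2 + 8t + 1)
- (6t^5 - 3t^4 + 2t^3 - 9t^2 - 2t - 5)
Negate second polynomial: -6t^5 + 3t^4 - 2t^3 + 9t^2 + 2t + 5
Add: -6t^5 + 3t^4 - 10t^3 + t^2 + 10t + 6


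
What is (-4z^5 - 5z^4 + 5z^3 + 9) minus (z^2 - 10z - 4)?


Distribute the minus sign:
  (-4z^5 - 5z^4 + 5z^3 + 9)
- (z^2 - 10z - 4)
Negate second polynomial: -z^2 + 10z + 4
Add: -4z^5 - 5z^4 + 5z^3 - z^2 + 10z + 13


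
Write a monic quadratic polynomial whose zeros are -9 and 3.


p(x) = (x + 9)(x - 3)
Expand: x^2 + 6x - 27


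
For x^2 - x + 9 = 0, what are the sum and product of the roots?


For ax^2+bx+c=0: sum = -b/a, product = c/a.
a=1, b=-1, c=9
Sum = -(-1)/1 = 1
Product = (9)/1 = 9


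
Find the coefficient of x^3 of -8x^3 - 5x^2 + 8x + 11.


Read off the coefficient of x^3: -8


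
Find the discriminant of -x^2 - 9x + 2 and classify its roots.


D = b^2 - 4ac = (-9)^2 - 4(-1)(2) = 81 + 8 = 89
Since D > 0: two distinct irrational roots


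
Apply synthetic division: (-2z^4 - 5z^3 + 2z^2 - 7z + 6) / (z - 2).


Synthetic division with c = 2. Coefficients: -2, -5, 2, -7, 6
Bring down -2.
  -2 * 2 = -4; -4 - 5 = -9
  -9 * 2 = -18; -18 + 2 = -16
  -16 * 2 = -32; -32 - 7 = -39
  -39 * 2 = -78; -78 + 6 = -72
Quotient: -2z^3 - 9z^2 - 16z - 39, Remainder: -72


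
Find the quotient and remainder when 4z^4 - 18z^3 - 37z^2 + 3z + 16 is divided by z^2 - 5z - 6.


(4z^4 - 18z^3 - 37z^2 + 3z + 16) / (z^2 - 5z - 6)
Step 1: 4z^2 * (z^2 - 5z - 6) = 4z^4 - 20z^3 - 24z^2; subtract.
Step 2: 2z * (z^2 - 5z - 6) = 2z^3 - 10z^2 - 12z; subtract.
Step 3: -3 * (z^2 - 5z - 6) = -3z^2 + 15z + 18; subtract.
Quotient: 4z^2 + 2z - 3, Remainder: -2


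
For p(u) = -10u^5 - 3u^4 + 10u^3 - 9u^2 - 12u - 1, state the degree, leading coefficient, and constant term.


Highest power of u is 5, with coefficient -10. Constant term is -1.
Degree = 5, leading coefficient = -10, constant term = -1


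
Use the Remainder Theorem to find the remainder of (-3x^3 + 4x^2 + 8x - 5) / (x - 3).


By the Remainder Theorem, the remainder equals p(3):
  -3*(3)^3 = -81
  4*(3)^2 = 36
  8*(3)^1 = 24
  constant: -5
Sum: -81 + 36 + 24 - 5 = -26


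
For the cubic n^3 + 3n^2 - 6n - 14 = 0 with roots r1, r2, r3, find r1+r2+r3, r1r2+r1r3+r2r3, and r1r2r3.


Monic cubic n^3+bn^2+cn+d=0: sum=-b, pairwise sum=c, product=-d.
b=3, c=-6, d=-14
r1+r2+r3 = -3
r1r2+r1r3+r2r3 = -6
r1r2r3 = 14


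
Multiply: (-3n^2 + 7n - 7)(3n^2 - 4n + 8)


Distribute each term of the first polynomial:
  (-3n^2)(3n^2 - 4n + 8) = -9n^4 + 12n^3 - 24n^2
  (7n)(3n^2 - 4n + 8) = 21n^3 - 28n^2 + 56n
  (-7)(3n^2 - 4n + 8) = -21n^2 + 28n - 56
Sum: -9n^4 + 33n^3 - 73n^2 + 84n - 56


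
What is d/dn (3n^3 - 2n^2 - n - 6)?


Apply the power rule term by term:
  d/dn(3n^3) = 9n^2
  d/dn(-2n^2) = -4n
  d/dn(-n) = -1
  d/dn(-6) = 0
p'(n) = 9n^2 - 4n - 1


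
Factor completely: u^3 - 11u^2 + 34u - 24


Try integer roots (divisors of -24). u=6: p(6)=0.
Divide out (u - 6): quotient is u^2 - 5u + 4.
Factor the quadratic: (u - 1)(u - 4)
Result: (u - 6)(u - 1)(u - 4)


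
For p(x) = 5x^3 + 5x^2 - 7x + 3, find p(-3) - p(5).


p(-3) = -66
p(5) = 718
p(-3) - p(5) = -66 - 718 = -784


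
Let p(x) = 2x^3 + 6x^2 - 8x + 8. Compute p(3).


Using direct substitution:
  2 * (3)^3 = 54
  6 * (3)^2 = 54
  -8 * (3)^1 = -24
  constant: 8
Sum = 54 + 54 - 24 + 8 = 92


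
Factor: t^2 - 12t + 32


Roots satisfy r1 + r2 = -b/a = 12 and r1*r2 = c/a = 32.
So r1 = 4, r2 = 8.
t^2 - 12t + 32 = (t - r1)(t - r2) = (t - 4)(t - 8)


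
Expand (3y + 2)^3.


Expand (3y + 2)^3 by repeated multiplication:
  (3y + 2)^2 = 9y^2 + 12y + 4
= 27y^3 + 54y^2 + 36y + 8


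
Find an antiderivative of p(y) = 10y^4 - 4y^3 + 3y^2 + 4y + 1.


Reverse power rule on each term:
  ∫ 10y^4 dy = 2y^5
  ∫ -4y^3 dy = -y^4
  ∫ 3y^2 dy = y^3
  ∫ 4y dy = 2y^2
  ∫ 1 dy = y
F(y) = 2y^5 - y^4 + y^3 + 2y^2 + y + C
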